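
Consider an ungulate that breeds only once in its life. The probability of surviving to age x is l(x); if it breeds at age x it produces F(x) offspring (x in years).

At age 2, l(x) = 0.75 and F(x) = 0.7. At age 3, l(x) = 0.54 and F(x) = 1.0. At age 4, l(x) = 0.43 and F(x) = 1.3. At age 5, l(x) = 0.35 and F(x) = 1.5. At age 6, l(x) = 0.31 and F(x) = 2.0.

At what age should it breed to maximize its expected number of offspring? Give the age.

Expected offspring if breeding at age x = l(x) × F(x):
  age 2: 0.75 × 0.7 = 0.525
  age 3: 0.54 × 1.0 = 0.540
  age 4: 0.43 × 1.3 = 0.559
  age 5: 0.35 × 1.5 = 0.525
  age 6: 0.31 × 2.0 = 0.620
Maximum at age 6 (0.620).

6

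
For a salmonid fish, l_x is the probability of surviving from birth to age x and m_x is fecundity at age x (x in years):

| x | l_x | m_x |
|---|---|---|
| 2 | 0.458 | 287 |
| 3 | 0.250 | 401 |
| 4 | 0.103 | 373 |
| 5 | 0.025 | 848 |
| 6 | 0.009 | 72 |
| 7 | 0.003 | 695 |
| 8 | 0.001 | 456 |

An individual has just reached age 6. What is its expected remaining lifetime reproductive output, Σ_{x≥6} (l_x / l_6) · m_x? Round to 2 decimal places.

l_6 = 0.009. Conditional survival from age 6 to x is l_x / l_6.
  x=6: (0.009/0.009) × 72 = 72.0000
  x=7: (0.003/0.009) × 695 = 231.6667
  x=8: (0.001/0.009) × 456 = 50.6667
Sum = 72.0000 + 231.6667 + 50.6667 = 354.3333

354.33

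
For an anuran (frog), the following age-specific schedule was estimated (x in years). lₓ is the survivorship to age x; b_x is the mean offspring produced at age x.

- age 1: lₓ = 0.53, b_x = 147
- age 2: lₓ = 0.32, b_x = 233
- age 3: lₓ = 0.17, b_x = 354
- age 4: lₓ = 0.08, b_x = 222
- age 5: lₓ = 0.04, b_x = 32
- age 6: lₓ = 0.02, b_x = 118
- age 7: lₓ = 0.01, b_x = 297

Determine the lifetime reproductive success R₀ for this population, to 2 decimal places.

R₀ = Σ lₓ b_x:
  age 1: 0.53 × 147 = 77.9100
  age 2: 0.32 × 233 = 74.5600
  age 3: 0.17 × 354 = 60.1800
  age 4: 0.08 × 222 = 17.7600
  age 5: 0.04 × 32 = 1.2800
  age 6: 0.02 × 118 = 2.3600
  age 7: 0.01 × 297 = 2.9700
R₀ = 77.9100 + 74.5600 + 60.1800 + 17.7600 + 1.2800 + 2.3600 + 2.9700 = 237.0200

237.02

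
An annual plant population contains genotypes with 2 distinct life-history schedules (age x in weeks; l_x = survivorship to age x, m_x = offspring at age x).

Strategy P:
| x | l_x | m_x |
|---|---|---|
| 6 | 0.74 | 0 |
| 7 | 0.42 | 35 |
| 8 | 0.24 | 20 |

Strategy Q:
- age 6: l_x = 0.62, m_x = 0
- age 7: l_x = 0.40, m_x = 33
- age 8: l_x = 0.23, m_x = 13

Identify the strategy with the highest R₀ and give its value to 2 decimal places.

Strategy P: R₀ = 0.74×0 + 0.42×35 + 0.24×20 = 19.5000
Strategy Q: R₀ = 0.62×0 + 0.40×33 + 0.23×13 = 16.1900
Highest R₀: strategy P with 19.5000.

19.50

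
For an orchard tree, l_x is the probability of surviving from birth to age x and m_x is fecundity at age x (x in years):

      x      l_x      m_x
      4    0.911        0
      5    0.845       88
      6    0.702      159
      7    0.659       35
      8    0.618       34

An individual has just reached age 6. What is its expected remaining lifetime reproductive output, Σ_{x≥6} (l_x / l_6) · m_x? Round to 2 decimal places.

221.79

l_6 = 0.702. Conditional survival from age 6 to x is l_x / l_6.
  x=6: (0.702/0.702) × 159 = 159.0000
  x=7: (0.659/0.702) × 35 = 32.8561
  x=8: (0.618/0.702) × 34 = 29.9316
Sum = 159.0000 + 32.8561 + 29.9316 = 221.7877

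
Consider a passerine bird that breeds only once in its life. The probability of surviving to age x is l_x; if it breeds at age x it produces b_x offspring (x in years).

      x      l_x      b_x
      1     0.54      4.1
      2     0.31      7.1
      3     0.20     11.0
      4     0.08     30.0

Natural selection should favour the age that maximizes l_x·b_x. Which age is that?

Expected offspring if breeding at age x = l_x × b_x:
  age 1: 0.54 × 4.1 = 2.214
  age 2: 0.31 × 7.1 = 2.201
  age 3: 0.20 × 11.0 = 2.200
  age 4: 0.08 × 30.0 = 2.400
Maximum at age 4 (2.400).

4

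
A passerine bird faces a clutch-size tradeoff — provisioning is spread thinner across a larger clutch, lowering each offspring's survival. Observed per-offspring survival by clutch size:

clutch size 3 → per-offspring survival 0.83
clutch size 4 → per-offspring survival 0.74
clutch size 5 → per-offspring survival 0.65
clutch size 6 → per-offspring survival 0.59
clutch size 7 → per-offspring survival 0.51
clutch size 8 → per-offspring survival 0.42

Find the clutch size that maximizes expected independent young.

Expected independent young = c × s(c):
  c=3: 3 × 0.83 = 2.490
  c=4: 4 × 0.74 = 2.960
  c=5: 5 × 0.65 = 3.250
  c=6: 6 × 0.59 = 3.540
  c=7: 7 × 0.51 = 3.570
  c=8: 8 × 0.42 = 3.360
Maximum at c = 7 (3.570 independent young).

7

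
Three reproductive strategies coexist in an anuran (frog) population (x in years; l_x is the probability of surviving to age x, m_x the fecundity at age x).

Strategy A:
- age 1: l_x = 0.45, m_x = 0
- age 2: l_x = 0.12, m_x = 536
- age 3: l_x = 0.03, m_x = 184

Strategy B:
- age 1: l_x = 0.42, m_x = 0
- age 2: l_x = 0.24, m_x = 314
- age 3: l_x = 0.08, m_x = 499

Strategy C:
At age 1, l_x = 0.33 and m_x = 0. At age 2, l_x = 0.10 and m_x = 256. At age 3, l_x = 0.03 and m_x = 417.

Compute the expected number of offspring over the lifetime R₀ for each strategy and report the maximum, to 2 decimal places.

115.28

Strategy A: R₀ = 0.45×0 + 0.12×536 + 0.03×184 = 69.8400
Strategy B: R₀ = 0.42×0 + 0.24×314 + 0.08×499 = 115.2800
Strategy C: R₀ = 0.33×0 + 0.10×256 + 0.03×417 = 38.1100
Highest R₀: strategy B with 115.2800.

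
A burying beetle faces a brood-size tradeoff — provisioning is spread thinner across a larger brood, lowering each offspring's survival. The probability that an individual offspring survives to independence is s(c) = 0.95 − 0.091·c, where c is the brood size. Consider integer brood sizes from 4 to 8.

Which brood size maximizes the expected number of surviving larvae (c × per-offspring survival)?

Expected surviving larvae = c × s(c):
  c=4: 4 × 0.586 = 2.344
  c=5: 5 × 0.495 = 2.475
  c=6: 6 × 0.404 = 2.424
  c=7: 7 × 0.313 = 2.191
  c=8: 8 × 0.222 = 1.776
Maximum at c = 5 (2.475 surviving larvae).

5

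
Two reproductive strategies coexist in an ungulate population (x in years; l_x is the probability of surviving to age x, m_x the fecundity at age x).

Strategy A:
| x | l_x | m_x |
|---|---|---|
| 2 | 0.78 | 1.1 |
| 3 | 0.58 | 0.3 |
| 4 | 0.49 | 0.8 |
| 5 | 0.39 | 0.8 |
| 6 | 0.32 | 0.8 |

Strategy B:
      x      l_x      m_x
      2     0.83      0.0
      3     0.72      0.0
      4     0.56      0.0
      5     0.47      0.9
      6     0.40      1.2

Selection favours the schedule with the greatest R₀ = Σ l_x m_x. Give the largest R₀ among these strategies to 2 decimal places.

1.99

Strategy A: R₀ = 0.78×1.1 + 0.58×0.3 + 0.49×0.8 + 0.39×0.8 + 0.32×0.8 = 1.9920
Strategy B: R₀ = 0.83×0.0 + 0.72×0.0 + 0.56×0.0 + 0.47×0.9 + 0.40×1.2 = 0.9030
Highest R₀: strategy A with 1.9920.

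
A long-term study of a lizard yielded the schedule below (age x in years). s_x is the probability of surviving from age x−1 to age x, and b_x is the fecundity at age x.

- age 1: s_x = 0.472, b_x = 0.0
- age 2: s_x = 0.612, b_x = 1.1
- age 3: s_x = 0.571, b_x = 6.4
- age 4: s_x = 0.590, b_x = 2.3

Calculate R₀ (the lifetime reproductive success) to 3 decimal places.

Survivorship from birth: l_x = s_1·s_2·…·s_x.
  l_1 = 0.47200
  l_2 = 0.28886
  l_3 = 0.16494
  l_4 = 0.09732
R₀ = Σ l_x b_x:
  age 1: 0.47200 × 0.0 = 0.0000
  age 2: 0.28886 × 1.1 = 0.3177
  age 3: 0.16494 × 6.4 = 1.0556
  age 4: 0.09732 × 2.3 = 0.2238
R₀ = 0.0000 + 0.3177 + 1.0556 + 0.2238 = 1.5972

1.597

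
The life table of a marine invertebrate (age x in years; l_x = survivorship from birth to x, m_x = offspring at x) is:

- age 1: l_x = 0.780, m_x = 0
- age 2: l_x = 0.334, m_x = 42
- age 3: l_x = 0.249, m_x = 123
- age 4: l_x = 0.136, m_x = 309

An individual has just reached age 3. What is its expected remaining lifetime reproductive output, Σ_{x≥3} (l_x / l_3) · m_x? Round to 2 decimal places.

291.77

l_3 = 0.249. Conditional survival from age 3 to x is l_x / l_3.
  x=3: (0.249/0.249) × 123 = 123.0000
  x=4: (0.136/0.249) × 309 = 168.7711
Sum = 123.0000 + 168.7711 = 291.7711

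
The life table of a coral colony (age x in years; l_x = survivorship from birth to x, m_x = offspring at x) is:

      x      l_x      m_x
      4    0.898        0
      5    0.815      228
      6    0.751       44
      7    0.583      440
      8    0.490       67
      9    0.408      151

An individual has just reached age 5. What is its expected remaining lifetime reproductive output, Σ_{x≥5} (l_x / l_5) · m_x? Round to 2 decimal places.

699.17

l_5 = 0.815. Conditional survival from age 5 to x is l_x / l_5.
  x=5: (0.815/0.815) × 228 = 228.0000
  x=6: (0.751/0.815) × 44 = 40.5448
  x=7: (0.583/0.815) × 440 = 314.7485
  x=8: (0.490/0.815) × 67 = 40.2822
  x=9: (0.408/0.815) × 151 = 75.5926
Sum = 228.0000 + 40.5448 + 314.7485 + 40.2822 + 75.5926 = 699.1681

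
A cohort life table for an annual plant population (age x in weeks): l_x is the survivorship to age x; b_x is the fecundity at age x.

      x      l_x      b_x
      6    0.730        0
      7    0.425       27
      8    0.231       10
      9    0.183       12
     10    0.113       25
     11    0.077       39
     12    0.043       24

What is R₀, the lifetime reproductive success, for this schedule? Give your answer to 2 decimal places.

R₀ = Σ l_x b_x:
  age 6: 0.730 × 0 = 0.0000
  age 7: 0.425 × 27 = 11.4750
  age 8: 0.231 × 10 = 2.3100
  age 9: 0.183 × 12 = 2.1960
  age 10: 0.113 × 25 = 2.8250
  age 11: 0.077 × 39 = 3.0030
  age 12: 0.043 × 24 = 1.0320
R₀ = 0.0000 + 11.4750 + 2.3100 + 2.1960 + 2.8250 + 3.0030 + 1.0320 = 22.8410

22.84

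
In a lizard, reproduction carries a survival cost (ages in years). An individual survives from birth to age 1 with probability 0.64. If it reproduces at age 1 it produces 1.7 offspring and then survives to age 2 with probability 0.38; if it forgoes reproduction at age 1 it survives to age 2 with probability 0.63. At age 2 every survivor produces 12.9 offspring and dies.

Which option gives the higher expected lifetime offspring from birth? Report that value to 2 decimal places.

5.20

breed at age 1: R₀ = 0.64 × (1.7 + 0.38 × 12.9) = 0.64 × 6.6020 = 4.2253
delay to age 2: R₀ = 0.64 × (0.63 × 12.9) = 0.64 × 8.1270 = 5.2013
Higher: delay to age 2 (5.2013).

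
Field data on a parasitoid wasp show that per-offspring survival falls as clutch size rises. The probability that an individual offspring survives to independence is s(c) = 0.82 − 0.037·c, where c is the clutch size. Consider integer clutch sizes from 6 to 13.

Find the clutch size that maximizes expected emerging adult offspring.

11

Expected emerging adult offspring = c × s(c):
  c=6: 6 × 0.598 = 3.588
  c=7: 7 × 0.561 = 3.927
  c=8: 8 × 0.524 = 4.192
  c=9: 9 × 0.487 = 4.383
  c=10: 10 × 0.450 = 4.500
  c=11: 11 × 0.413 = 4.543
  c=12: 12 × 0.376 = 4.512
  c=13: 13 × 0.339 = 4.407
Maximum at c = 11 (4.543 emerging adult offspring).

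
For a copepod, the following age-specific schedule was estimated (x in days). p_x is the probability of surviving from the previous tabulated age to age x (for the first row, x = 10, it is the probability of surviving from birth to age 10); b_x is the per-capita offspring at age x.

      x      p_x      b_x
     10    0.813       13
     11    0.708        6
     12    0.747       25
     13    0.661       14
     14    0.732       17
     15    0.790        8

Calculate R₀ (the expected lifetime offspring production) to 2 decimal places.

Survivorship from birth: l_x = p_10·p_11·…·p_x.
  l_10 = 0.81300
  l_11 = 0.57560
  l_12 = 0.42998
  l_13 = 0.28421
  l_14 = 0.20804
  l_15 = 0.16436
R₀ = Σ l_x b_x:
  age 10: 0.81300 × 13 = 10.5690
  age 11: 0.57560 × 6 = 3.4536
  age 12: 0.42998 × 25 = 10.7495
  age 13: 0.28421 × 14 = 3.9789
  age 14: 0.20804 × 17 = 3.5367
  age 15: 0.16436 × 8 = 1.3149
R₀ = 10.5690 + 3.4536 + 10.7495 + 3.9789 + 3.5367 + 1.3149 = 33.6026

33.60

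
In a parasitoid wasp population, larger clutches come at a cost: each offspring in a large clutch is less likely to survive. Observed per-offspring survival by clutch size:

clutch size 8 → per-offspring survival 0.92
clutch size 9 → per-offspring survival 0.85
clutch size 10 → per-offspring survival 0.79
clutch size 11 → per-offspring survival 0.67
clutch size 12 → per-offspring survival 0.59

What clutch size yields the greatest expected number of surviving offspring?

Expected surviving offspring = c × s(c):
  c=8: 8 × 0.92 = 7.360
  c=9: 9 × 0.85 = 7.650
  c=10: 10 × 0.79 = 7.900
  c=11: 11 × 0.67 = 7.370
  c=12: 12 × 0.59 = 7.080
Maximum at c = 10 (7.900 surviving offspring).

10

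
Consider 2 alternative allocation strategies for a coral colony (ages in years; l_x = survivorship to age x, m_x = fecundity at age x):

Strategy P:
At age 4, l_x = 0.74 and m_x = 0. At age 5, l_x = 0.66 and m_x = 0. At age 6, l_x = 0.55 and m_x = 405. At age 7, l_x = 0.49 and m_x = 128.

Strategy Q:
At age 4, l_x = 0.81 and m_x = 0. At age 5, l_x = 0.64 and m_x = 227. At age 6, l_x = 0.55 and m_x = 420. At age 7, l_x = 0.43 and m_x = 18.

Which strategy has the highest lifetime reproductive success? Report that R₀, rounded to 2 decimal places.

384.02

Strategy P: R₀ = 0.74×0 + 0.66×0 + 0.55×405 + 0.49×128 = 285.4700
Strategy Q: R₀ = 0.81×0 + 0.64×227 + 0.55×420 + 0.43×18 = 384.0200
Highest R₀: strategy Q with 384.0200.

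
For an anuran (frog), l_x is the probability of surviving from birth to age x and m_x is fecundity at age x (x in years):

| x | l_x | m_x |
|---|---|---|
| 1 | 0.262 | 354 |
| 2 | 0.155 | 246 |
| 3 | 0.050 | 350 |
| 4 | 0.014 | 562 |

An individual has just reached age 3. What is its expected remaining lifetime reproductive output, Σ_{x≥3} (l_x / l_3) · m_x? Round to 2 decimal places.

507.36

l_3 = 0.050. Conditional survival from age 3 to x is l_x / l_3.
  x=3: (0.050/0.050) × 350 = 350.0000
  x=4: (0.014/0.050) × 562 = 157.3600
Sum = 350.0000 + 157.3600 = 507.3600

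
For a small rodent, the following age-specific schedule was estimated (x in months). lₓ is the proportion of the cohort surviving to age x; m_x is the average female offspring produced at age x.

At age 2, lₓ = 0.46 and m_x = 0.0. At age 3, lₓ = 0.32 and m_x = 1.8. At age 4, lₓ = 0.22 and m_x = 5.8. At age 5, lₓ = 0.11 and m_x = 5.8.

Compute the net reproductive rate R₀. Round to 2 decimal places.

2.49

R₀ = Σ lₓ m_x:
  age 2: 0.46 × 0.0 = 0.0000
  age 3: 0.32 × 1.8 = 0.5760
  age 4: 0.22 × 5.8 = 1.2760
  age 5: 0.11 × 5.8 = 0.6380
R₀ = 0.0000 + 0.5760 + 1.2760 + 0.6380 = 2.4900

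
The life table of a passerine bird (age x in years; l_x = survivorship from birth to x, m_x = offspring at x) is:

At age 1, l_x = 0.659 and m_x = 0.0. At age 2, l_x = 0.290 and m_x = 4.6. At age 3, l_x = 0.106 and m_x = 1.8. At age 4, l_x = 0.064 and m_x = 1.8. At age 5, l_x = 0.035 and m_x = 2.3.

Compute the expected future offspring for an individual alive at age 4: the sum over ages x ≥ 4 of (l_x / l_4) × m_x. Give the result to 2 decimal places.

3.06

l_4 = 0.064. Conditional survival from age 4 to x is l_x / l_4.
  x=4: (0.064/0.064) × 1.8 = 1.8000
  x=5: (0.035/0.064) × 2.3 = 1.2578
Sum = 1.8000 + 1.2578 = 3.0578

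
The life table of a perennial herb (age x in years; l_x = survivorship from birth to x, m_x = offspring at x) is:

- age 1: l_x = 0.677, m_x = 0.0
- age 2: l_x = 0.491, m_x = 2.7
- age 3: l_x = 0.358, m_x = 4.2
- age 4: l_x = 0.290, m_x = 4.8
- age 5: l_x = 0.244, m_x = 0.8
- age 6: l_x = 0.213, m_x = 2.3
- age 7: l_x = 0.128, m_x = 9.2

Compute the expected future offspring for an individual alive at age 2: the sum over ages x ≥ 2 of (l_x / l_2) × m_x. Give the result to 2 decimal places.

l_2 = 0.491. Conditional survival from age 2 to x is l_x / l_2.
  x=2: (0.491/0.491) × 2.7 = 2.7000
  x=3: (0.358/0.491) × 4.2 = 3.0623
  x=4: (0.290/0.491) × 4.8 = 2.8350
  x=5: (0.244/0.491) × 0.8 = 0.3976
  x=6: (0.213/0.491) × 2.3 = 0.9978
  x=7: (0.128/0.491) × 9.2 = 2.3984
Sum = 2.7000 + 3.0623 + 2.8350 + 0.3976 + 0.9978 + 2.3984 = 12.3910

12.39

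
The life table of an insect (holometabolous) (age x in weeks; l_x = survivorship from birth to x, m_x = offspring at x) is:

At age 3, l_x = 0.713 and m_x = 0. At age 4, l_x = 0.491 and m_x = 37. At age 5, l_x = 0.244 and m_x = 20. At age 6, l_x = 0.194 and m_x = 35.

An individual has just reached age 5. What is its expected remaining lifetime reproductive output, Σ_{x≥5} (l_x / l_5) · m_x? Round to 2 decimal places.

l_5 = 0.244. Conditional survival from age 5 to x is l_x / l_5.
  x=5: (0.244/0.244) × 20 = 20.0000
  x=6: (0.194/0.244) × 35 = 27.8279
Sum = 20.0000 + 27.8279 = 47.8279

47.83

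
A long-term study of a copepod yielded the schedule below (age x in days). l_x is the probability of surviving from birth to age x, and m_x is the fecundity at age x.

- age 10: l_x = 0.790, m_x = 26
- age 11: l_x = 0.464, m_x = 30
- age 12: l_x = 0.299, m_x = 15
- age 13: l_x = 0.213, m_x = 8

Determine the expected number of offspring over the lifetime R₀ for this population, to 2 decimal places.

40.65

R₀ = Σ l_x m_x:
  age 10: 0.790 × 26 = 20.5400
  age 11: 0.464 × 30 = 13.9200
  age 12: 0.299 × 15 = 4.4850
  age 13: 0.213 × 8 = 1.7040
R₀ = 20.5400 + 13.9200 + 4.4850 + 1.7040 = 40.6490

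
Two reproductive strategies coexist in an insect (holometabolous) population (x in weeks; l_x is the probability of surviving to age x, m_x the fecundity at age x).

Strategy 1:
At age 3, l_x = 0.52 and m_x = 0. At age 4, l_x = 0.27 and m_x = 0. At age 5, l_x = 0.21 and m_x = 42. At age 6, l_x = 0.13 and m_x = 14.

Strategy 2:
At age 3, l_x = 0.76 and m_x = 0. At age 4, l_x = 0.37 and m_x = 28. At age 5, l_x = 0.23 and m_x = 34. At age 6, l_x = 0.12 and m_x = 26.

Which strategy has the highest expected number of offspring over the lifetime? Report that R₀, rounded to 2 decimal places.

21.30

Strategy 1: R₀ = 0.52×0 + 0.27×0 + 0.21×42 + 0.13×14 = 10.6400
Strategy 2: R₀ = 0.76×0 + 0.37×28 + 0.23×34 + 0.12×26 = 21.3000
Highest R₀: strategy 2 with 21.3000.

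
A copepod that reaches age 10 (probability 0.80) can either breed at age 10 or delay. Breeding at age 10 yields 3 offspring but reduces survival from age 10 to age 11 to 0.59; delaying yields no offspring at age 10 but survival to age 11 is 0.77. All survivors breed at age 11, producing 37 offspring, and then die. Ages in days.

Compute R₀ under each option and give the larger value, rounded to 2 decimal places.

breed at age 10: R₀ = 0.80 × (3 + 0.59 × 37) = 0.80 × 24.8300 = 19.8640
delay to age 11: R₀ = 0.80 × (0.77 × 37) = 0.80 × 28.4900 = 22.7920
Higher: delay to age 11 (22.7920).

22.79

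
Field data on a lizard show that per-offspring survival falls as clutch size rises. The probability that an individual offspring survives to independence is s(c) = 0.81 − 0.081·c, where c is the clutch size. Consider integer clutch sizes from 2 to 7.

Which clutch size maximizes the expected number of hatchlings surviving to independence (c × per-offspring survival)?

5

Expected hatchlings surviving to independence = c × s(c):
  c=2: 2 × 0.648 = 1.296
  c=3: 3 × 0.567 = 1.701
  c=4: 4 × 0.486 = 1.944
  c=5: 5 × 0.405 = 2.025
  c=6: 6 × 0.324 = 1.944
  c=7: 7 × 0.243 = 1.701
Maximum at c = 5 (2.025 hatchlings surviving to independence).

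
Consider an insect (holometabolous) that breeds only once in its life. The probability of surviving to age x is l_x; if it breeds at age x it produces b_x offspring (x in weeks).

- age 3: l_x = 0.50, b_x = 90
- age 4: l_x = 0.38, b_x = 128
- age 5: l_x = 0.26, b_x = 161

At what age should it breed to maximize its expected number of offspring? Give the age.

Expected offspring if breeding at age x = l_x × b_x:
  age 3: 0.50 × 90 = 45.000
  age 4: 0.38 × 128 = 48.640
  age 5: 0.26 × 161 = 41.860
Maximum at age 4 (48.640).

4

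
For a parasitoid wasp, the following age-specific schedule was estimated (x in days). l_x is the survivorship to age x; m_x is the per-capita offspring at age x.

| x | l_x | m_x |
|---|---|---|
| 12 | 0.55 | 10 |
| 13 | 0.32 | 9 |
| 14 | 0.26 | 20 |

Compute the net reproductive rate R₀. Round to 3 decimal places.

R₀ = Σ l_x m_x:
  age 12: 0.55 × 10 = 5.5000
  age 13: 0.32 × 9 = 2.8800
  age 14: 0.26 × 20 = 5.2000
R₀ = 5.5000 + 2.8800 + 5.2000 = 13.5800

13.580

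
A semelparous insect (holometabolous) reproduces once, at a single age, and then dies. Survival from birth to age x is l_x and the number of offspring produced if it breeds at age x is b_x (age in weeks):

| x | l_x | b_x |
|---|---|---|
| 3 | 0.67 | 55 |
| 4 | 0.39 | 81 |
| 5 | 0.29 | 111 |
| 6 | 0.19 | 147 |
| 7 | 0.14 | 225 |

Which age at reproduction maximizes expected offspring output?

Expected offspring if breeding at age x = l_x × b_x:
  age 3: 0.67 × 55 = 36.850
  age 4: 0.39 × 81 = 31.590
  age 5: 0.29 × 111 = 32.190
  age 6: 0.19 × 147 = 27.930
  age 7: 0.14 × 225 = 31.500
Maximum at age 3 (36.850).

3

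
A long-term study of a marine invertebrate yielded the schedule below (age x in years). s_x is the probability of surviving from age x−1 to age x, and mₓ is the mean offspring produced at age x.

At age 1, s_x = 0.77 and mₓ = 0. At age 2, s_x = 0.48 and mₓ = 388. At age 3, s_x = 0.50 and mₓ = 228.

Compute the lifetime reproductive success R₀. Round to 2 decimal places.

Survivorship from birth: l_x = s_1·s_2·…·s_x.
  l_1 = 0.77000
  l_2 = 0.36960
  l_3 = 0.18480
R₀ = Σ l_x mₓ:
  age 1: 0.77000 × 0 = 0.0000
  age 2: 0.36960 × 388 = 143.4048
  age 3: 0.18480 × 228 = 42.1344
R₀ = 0.0000 + 143.4048 + 42.1344 = 185.5392

185.54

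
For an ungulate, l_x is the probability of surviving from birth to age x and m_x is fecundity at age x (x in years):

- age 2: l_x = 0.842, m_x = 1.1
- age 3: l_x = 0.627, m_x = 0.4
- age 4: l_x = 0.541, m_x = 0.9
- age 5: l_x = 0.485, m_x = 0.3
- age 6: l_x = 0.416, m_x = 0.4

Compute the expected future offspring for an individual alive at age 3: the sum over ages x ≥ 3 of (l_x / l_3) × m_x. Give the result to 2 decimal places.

1.67

l_3 = 0.627. Conditional survival from age 3 to x is l_x / l_3.
  x=3: (0.627/0.627) × 0.4 = 0.4000
  x=4: (0.541/0.627) × 0.9 = 0.7766
  x=5: (0.485/0.627) × 0.3 = 0.2321
  x=6: (0.416/0.627) × 0.4 = 0.2654
Sum = 0.4000 + 0.7766 + 0.2321 + 0.2654 = 1.6740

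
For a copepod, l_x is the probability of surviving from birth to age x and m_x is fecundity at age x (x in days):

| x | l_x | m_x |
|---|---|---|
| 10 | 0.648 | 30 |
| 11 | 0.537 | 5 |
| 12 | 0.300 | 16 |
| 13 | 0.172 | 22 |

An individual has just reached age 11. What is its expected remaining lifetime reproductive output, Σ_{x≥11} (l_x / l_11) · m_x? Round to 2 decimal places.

20.99

l_11 = 0.537. Conditional survival from age 11 to x is l_x / l_11.
  x=11: (0.537/0.537) × 5 = 5.0000
  x=12: (0.300/0.537) × 16 = 8.9385
  x=13: (0.172/0.537) × 22 = 7.0466
Sum = 5.0000 + 8.9385 + 7.0466 = 20.9851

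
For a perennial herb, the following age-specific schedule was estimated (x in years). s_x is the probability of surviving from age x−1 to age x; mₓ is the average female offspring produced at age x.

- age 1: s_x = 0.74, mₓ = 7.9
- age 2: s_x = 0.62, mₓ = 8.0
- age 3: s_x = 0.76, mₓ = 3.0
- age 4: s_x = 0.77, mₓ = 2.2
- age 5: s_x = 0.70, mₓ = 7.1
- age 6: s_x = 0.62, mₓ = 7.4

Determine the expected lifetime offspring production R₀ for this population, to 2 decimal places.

13.35

Survivorship from birth: l_x = s_1·s_2·…·s_x.
  l_1 = 0.74000
  l_2 = 0.45880
  l_3 = 0.34869
  l_4 = 0.26849
  l_5 = 0.18794
  l_6 = 0.11652
R₀ = Σ l_x mₓ:
  age 1: 0.74000 × 7.9 = 5.8460
  age 2: 0.45880 × 8.0 = 3.6704
  age 3: 0.34869 × 3.0 = 1.0461
  age 4: 0.26849 × 2.2 = 0.5907
  age 5: 0.18794 × 7.1 = 1.3344
  age 6: 0.11652 × 7.4 = 0.8622
R₀ = 5.8460 + 3.6704 + 1.0461 + 0.5907 + 1.3344 + 0.8622 = 13.3498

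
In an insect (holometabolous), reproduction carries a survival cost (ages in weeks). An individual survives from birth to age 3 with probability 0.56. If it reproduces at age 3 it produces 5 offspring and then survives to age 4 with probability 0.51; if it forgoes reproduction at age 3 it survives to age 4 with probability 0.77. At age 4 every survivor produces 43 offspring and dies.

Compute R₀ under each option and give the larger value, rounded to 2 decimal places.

18.54

breed at age 3: R₀ = 0.56 × (5 + 0.51 × 43) = 0.56 × 26.9300 = 15.0808
delay to age 4: R₀ = 0.56 × (0.77 × 43) = 0.56 × 33.1100 = 18.5416
Higher: delay to age 4 (18.5416).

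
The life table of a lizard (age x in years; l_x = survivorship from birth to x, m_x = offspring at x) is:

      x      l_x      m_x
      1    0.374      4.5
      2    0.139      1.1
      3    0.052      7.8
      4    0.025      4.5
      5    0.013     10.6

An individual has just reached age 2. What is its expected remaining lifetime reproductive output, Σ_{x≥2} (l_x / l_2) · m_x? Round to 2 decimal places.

5.82

l_2 = 0.139. Conditional survival from age 2 to x is l_x / l_2.
  x=2: (0.139/0.139) × 1.1 = 1.1000
  x=3: (0.052/0.139) × 7.8 = 2.9180
  x=4: (0.025/0.139) × 4.5 = 0.8094
  x=5: (0.013/0.139) × 10.6 = 0.9914
Sum = 1.1000 + 2.9180 + 0.8094 + 0.9914 = 5.8187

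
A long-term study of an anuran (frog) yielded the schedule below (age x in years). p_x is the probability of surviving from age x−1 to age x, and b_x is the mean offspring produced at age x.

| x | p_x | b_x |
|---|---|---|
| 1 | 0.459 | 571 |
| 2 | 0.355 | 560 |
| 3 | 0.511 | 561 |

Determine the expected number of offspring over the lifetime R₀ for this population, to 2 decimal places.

Survivorship from birth: l_x = p_1·p_2·…·p_x.
  l_1 = 0.45900
  l_2 = 0.16295
  l_3 = 0.08326
R₀ = Σ l_x b_x:
  age 1: 0.45900 × 571 = 262.0890
  age 2: 0.16295 × 560 = 91.2520
  age 3: 0.08326 × 561 = 46.7089
R₀ = 262.0890 + 91.2520 + 46.7089 = 400.0499

400.05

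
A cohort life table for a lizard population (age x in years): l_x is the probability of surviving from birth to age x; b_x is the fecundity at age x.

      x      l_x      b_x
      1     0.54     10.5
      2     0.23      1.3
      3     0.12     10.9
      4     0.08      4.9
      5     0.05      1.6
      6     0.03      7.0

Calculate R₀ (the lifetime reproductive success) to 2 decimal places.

R₀ = Σ l_x b_x:
  age 1: 0.54 × 10.5 = 5.6700
  age 2: 0.23 × 1.3 = 0.2990
  age 3: 0.12 × 10.9 = 1.3080
  age 4: 0.08 × 4.9 = 0.3920
  age 5: 0.05 × 1.6 = 0.0800
  age 6: 0.03 × 7.0 = 0.2100
R₀ = 5.6700 + 0.2990 + 1.3080 + 0.3920 + 0.0800 + 0.2100 = 7.9590

7.96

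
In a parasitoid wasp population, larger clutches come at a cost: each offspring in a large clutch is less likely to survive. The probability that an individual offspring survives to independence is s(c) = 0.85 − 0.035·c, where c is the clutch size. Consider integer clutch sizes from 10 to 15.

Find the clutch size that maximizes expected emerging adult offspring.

Expected emerging adult offspring = c × s(c):
  c=10: 10 × 0.500 = 5.000
  c=11: 11 × 0.465 = 5.115
  c=12: 12 × 0.430 = 5.160
  c=13: 13 × 0.395 = 5.135
  c=14: 14 × 0.360 = 5.040
  c=15: 15 × 0.325 = 4.875
Maximum at c = 12 (5.160 emerging adult offspring).

12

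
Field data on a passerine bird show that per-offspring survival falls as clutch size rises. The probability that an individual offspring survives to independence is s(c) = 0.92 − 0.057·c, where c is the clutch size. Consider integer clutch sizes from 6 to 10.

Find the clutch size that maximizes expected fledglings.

Expected fledglings = c × s(c):
  c=6: 6 × 0.578 = 3.468
  c=7: 7 × 0.521 = 3.647
  c=8: 8 × 0.464 = 3.712
  c=9: 9 × 0.407 = 3.663
  c=10: 10 × 0.350 = 3.500
Maximum at c = 8 (3.712 fledglings).

8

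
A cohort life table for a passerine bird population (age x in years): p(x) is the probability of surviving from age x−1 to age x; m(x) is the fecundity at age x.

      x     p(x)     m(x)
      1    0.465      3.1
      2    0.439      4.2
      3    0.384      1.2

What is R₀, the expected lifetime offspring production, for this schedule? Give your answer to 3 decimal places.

Survivorship from birth: l_x = p_1·p_2·…·p_x.
  l_1 = 0.46500
  l_2 = 0.20414
  l_3 = 0.07839
R₀ = Σ l_x m(x):
  age 1: 0.46500 × 3.1 = 1.4415
  age 2: 0.20414 × 4.2 = 0.8574
  age 3: 0.07839 × 1.2 = 0.0941
R₀ = 1.4415 + 0.8574 + 0.0941 = 2.3930

2.393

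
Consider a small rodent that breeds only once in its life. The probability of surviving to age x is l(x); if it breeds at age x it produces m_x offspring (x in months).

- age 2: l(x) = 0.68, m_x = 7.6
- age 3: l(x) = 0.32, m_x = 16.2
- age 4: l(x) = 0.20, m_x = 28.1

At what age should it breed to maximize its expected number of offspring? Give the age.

Expected offspring if breeding at age x = l(x) × m_x:
  age 2: 0.68 × 7.6 = 5.168
  age 3: 0.32 × 16.2 = 5.184
  age 4: 0.20 × 28.1 = 5.620
Maximum at age 4 (5.620).

4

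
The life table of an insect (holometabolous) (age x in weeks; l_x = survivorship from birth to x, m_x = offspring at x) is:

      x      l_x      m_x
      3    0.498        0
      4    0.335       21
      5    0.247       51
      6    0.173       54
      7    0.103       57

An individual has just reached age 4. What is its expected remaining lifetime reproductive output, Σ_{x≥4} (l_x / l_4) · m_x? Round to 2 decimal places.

l_4 = 0.335. Conditional survival from age 4 to x is l_x / l_4.
  x=4: (0.335/0.335) × 21 = 21.0000
  x=5: (0.247/0.335) × 51 = 37.6030
  x=6: (0.173/0.335) × 54 = 27.8866
  x=7: (0.103/0.335) × 57 = 17.5254
Sum = 21.0000 + 37.6030 + 27.8866 + 17.5254 = 104.0149

104.01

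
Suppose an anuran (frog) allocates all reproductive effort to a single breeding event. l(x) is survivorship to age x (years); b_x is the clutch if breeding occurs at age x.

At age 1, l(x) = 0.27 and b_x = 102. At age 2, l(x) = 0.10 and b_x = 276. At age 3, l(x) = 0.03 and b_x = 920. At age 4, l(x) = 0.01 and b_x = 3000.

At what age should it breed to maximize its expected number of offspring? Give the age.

Expected offspring if breeding at age x = l(x) × b_x:
  age 1: 0.27 × 102 = 27.540
  age 2: 0.10 × 276 = 27.600
  age 3: 0.03 × 920 = 27.600
  age 4: 0.01 × 3000 = 30.000
Maximum at age 4 (30.000).

4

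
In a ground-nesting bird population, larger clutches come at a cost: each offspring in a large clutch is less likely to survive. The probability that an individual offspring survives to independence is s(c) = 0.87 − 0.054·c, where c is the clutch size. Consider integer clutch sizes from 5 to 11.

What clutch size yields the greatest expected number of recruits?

8

Expected recruits = c × s(c):
  c=5: 5 × 0.600 = 3.000
  c=6: 6 × 0.546 = 3.276
  c=7: 7 × 0.492 = 3.444
  c=8: 8 × 0.438 = 3.504
  c=9: 9 × 0.384 = 3.456
  c=10: 10 × 0.330 = 3.300
  c=11: 11 × 0.276 = 3.036
Maximum at c = 8 (3.504 recruits).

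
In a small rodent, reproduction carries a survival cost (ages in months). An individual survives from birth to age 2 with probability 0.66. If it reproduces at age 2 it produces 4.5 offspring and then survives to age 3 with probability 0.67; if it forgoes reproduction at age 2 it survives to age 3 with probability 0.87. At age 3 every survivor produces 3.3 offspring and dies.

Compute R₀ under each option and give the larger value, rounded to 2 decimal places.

4.43

breed at age 2: R₀ = 0.66 × (4.5 + 0.67 × 3.3) = 0.66 × 6.7110 = 4.4293
delay to age 3: R₀ = 0.66 × (0.87 × 3.3) = 0.66 × 2.8710 = 1.8949
Higher: breed at age 2 (4.4293).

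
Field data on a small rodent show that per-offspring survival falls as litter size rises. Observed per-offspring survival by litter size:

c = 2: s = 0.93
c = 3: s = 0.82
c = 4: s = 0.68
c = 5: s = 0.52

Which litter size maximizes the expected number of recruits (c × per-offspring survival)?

Expected recruits = c × s(c):
  c=2: 2 × 0.93 = 1.860
  c=3: 3 × 0.82 = 2.460
  c=4: 4 × 0.68 = 2.720
  c=5: 5 × 0.52 = 2.600
Maximum at c = 4 (2.720 recruits).

4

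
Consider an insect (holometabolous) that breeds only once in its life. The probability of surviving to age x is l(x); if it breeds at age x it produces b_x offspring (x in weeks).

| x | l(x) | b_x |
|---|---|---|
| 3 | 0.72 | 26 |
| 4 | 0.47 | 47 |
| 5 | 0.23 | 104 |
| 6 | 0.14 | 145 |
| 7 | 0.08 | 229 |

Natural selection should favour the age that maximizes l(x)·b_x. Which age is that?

Expected offspring if breeding at age x = l(x) × b_x:
  age 3: 0.72 × 26 = 18.720
  age 4: 0.47 × 47 = 22.090
  age 5: 0.23 × 104 = 23.920
  age 6: 0.14 × 145 = 20.300
  age 7: 0.08 × 229 = 18.320
Maximum at age 5 (23.920).

5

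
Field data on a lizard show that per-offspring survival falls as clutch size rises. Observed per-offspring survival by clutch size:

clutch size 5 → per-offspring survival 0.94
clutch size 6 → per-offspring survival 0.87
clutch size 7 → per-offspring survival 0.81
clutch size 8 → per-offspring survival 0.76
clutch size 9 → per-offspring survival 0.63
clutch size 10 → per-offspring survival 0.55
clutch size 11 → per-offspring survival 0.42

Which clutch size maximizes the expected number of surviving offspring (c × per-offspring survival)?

Expected surviving offspring = c × s(c):
  c=5: 5 × 0.94 = 4.700
  c=6: 6 × 0.87 = 5.220
  c=7: 7 × 0.81 = 5.670
  c=8: 8 × 0.76 = 6.080
  c=9: 9 × 0.63 = 5.670
  c=10: 10 × 0.55 = 5.500
  c=11: 11 × 0.42 = 4.620
Maximum at c = 8 (6.080 surviving offspring).

8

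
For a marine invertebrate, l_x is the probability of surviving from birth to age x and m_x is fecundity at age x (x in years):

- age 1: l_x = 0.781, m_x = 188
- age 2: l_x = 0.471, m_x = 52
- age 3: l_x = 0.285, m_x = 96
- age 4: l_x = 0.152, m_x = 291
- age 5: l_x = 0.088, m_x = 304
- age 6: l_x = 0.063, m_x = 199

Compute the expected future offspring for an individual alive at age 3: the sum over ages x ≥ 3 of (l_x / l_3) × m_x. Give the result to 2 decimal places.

l_3 = 0.285. Conditional survival from age 3 to x is l_x / l_3.
  x=3: (0.285/0.285) × 96 = 96.0000
  x=4: (0.152/0.285) × 291 = 155.2000
  x=5: (0.088/0.285) × 304 = 93.8667
  x=6: (0.063/0.285) × 199 = 43.9895
Sum = 96.0000 + 155.2000 + 93.8667 + 43.9895 = 389.0561

389.06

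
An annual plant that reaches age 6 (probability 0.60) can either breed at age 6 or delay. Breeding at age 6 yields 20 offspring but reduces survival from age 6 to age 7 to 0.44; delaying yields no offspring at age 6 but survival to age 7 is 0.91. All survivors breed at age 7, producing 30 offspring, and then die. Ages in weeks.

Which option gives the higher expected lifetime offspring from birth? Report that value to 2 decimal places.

breed at age 6: R₀ = 0.60 × (20 + 0.44 × 30) = 0.60 × 33.2000 = 19.9200
delay to age 7: R₀ = 0.60 × (0.91 × 30) = 0.60 × 27.3000 = 16.3800
Higher: breed at age 6 (19.9200).

19.92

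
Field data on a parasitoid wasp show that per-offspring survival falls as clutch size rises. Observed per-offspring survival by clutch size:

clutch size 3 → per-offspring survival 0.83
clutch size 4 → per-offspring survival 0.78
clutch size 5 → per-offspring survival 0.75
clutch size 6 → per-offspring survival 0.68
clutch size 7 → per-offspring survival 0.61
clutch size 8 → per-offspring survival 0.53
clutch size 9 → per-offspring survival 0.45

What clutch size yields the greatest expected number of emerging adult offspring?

Expected emerging adult offspring = c × s(c):
  c=3: 3 × 0.83 = 2.490
  c=4: 4 × 0.78 = 3.120
  c=5: 5 × 0.75 = 3.750
  c=6: 6 × 0.68 = 4.080
  c=7: 7 × 0.61 = 4.270
  c=8: 8 × 0.53 = 4.240
  c=9: 9 × 0.45 = 4.050
Maximum at c = 7 (4.270 emerging adult offspring).

7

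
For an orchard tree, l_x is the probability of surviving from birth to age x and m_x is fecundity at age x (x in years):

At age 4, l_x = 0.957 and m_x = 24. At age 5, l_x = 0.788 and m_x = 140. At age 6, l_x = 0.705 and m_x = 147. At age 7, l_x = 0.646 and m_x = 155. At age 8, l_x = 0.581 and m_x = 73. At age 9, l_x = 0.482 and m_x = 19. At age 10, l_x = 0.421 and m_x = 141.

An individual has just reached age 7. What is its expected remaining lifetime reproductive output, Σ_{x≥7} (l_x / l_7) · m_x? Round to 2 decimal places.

l_7 = 0.646. Conditional survival from age 7 to x is l_x / l_7.
  x=7: (0.646/0.646) × 155 = 155.0000
  x=8: (0.581/0.646) × 73 = 65.6548
  x=9: (0.482/0.646) × 19 = 14.1765
  x=10: (0.421/0.646) × 141 = 91.8901
Sum = 155.0000 + 65.6548 + 14.1765 + 91.8901 = 326.7214

326.72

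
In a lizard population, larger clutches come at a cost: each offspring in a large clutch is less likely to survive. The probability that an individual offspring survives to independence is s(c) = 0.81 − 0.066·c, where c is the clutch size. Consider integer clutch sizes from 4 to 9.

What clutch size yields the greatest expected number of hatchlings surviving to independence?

Expected hatchlings surviving to independence = c × s(c):
  c=4: 4 × 0.546 = 2.184
  c=5: 5 × 0.480 = 2.400
  c=6: 6 × 0.414 = 2.484
  c=7: 7 × 0.348 = 2.436
  c=8: 8 × 0.282 = 2.256
  c=9: 9 × 0.216 = 1.944
Maximum at c = 6 (2.484 hatchlings surviving to independence).

6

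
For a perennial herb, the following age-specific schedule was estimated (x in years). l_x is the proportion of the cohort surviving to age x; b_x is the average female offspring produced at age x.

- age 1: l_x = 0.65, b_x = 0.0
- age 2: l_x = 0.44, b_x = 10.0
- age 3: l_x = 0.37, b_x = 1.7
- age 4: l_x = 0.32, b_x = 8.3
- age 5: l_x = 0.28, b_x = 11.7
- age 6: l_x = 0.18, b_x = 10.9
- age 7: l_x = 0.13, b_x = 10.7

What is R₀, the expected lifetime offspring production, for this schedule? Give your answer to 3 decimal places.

R₀ = Σ l_x b_x:
  age 1: 0.65 × 0.0 = 0.0000
  age 2: 0.44 × 10.0 = 4.4000
  age 3: 0.37 × 1.7 = 0.6290
  age 4: 0.32 × 8.3 = 2.6560
  age 5: 0.28 × 11.7 = 3.2760
  age 6: 0.18 × 10.9 = 1.9620
  age 7: 0.13 × 10.7 = 1.3910
R₀ = 0.0000 + 4.4000 + 0.6290 + 2.6560 + 3.2760 + 1.9620 + 1.3910 = 14.3140

14.314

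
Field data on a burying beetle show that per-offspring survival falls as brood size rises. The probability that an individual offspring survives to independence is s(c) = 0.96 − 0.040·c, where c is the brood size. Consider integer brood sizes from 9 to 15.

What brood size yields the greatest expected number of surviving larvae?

Expected surviving larvae = c × s(c):
  c=9: 9 × 0.600 = 5.400
  c=10: 10 × 0.560 = 5.600
  c=11: 11 × 0.520 = 5.720
  c=12: 12 × 0.480 = 5.760
  c=13: 13 × 0.440 = 5.720
  c=14: 14 × 0.400 = 5.600
  c=15: 15 × 0.360 = 5.400
Maximum at c = 12 (5.760 surviving larvae).

12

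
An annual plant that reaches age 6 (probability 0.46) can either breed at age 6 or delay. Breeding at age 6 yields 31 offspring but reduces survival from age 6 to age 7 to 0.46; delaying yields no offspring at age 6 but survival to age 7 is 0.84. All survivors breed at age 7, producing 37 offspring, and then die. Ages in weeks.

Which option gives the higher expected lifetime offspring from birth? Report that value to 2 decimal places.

22.09

breed at age 6: R₀ = 0.46 × (31 + 0.46 × 37) = 0.46 × 48.0200 = 22.0892
delay to age 7: R₀ = 0.46 × (0.84 × 37) = 0.46 × 31.0800 = 14.2968
Higher: breed at age 6 (22.0892).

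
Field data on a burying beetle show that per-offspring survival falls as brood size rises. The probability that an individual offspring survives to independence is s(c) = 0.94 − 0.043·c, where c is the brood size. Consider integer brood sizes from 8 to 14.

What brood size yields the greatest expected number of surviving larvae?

Expected surviving larvae = c × s(c):
  c=8: 8 × 0.596 = 4.768
  c=9: 9 × 0.553 = 4.977
  c=10: 10 × 0.510 = 5.100
  c=11: 11 × 0.467 = 5.137
  c=12: 12 × 0.424 = 5.088
  c=13: 13 × 0.381 = 4.953
  c=14: 14 × 0.338 = 4.732
Maximum at c = 11 (5.137 surviving larvae).

11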